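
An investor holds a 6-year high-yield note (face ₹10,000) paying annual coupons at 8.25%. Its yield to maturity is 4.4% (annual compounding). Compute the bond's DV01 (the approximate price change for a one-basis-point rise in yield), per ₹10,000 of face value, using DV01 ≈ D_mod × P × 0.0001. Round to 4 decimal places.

₹5.8185

Periodic yield y = 0.044.
  t   CF        PV=CF/(1+0.044)^t    t·PV
  1       825.00       790.2299       790.2299
  2       825.00       756.9252     1,513.8504
  3       825.00       725.0241     2,175.0723
  4       825.00       694.4675     2,777.8702
  5       825.00       665.1988     3,325.9940
  6    10,825.00     8,360.3587    50,162.1524
  Σ                 11,992.2043    60,745.1692
P = 11,992.2043; D_Mac = 5.06539 yrs; D_mod = 4.85190 yrs.
DV01 ≈ 4.85190 × 11,992.2043 × 0.0001 = 5.818503.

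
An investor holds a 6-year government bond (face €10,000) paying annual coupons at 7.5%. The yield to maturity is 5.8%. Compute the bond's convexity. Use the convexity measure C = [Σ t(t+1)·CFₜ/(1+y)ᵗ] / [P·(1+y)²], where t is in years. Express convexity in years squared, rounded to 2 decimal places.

With y = 0.058:
  t   CF        PV=CF/(1+0.058)^t    t·PV        t(t+1)·PV
  1       750.00       708.8847       708.8847       1,417.7694
  2       750.00       670.0233     1,340.0467       4,020.1400
  3       750.00       633.2924     1,899.8771       7,599.5085
  4       750.00       598.5750     2,394.3001      11,971.5005
  5       750.00       565.7609     2,828.8045      16,972.8268
  6    10,750.00     7,664.6876    45,988.1256     321,916.8789
  Σ                 10,841.2239    55,160.0386     363,898.6241
P = 10,841.2239.
Convexity = Σ t(t+1)·PV / [P·(1+y)²] = 363,898.6241 / (10,841.2239 × 1.119364) = 29.98684.

29.99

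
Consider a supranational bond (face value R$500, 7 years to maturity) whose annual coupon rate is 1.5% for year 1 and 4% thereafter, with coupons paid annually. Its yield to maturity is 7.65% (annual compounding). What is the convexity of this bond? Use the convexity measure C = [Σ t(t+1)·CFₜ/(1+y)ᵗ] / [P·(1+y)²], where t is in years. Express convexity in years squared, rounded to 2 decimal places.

41.68

With y = 0.0765:
  t   CF        PV=CF/(1+0.0765)^t    t·PV        t(t+1)·PV
  1         7.50         6.9670         6.9670          13.9340
  2        20.00        17.2585        34.5169         103.5507
  3        20.00        16.0320        48.0960         192.3841
  4        20.00        14.8927        59.5709         297.8543
  5        20.00        13.8344        69.1719         415.0315
  6        20.00        12.8513        77.1076         539.7530
  7       520.00       310.3881     2,172.7169      17,381.7353
  Σ                    392.2240     2,468.1472      18,944.2430
P = 392.2240.
Convexity = Σ t(t+1)·PV / [P·(1+y)²] = 18,944.2430 / (392.2240 × 1.158852) = 41.67878.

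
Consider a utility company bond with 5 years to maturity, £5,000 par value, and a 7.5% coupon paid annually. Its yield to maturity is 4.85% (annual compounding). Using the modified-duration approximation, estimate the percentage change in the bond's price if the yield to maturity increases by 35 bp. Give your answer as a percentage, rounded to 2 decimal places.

-1.46%

Periodic yield y = 0.0485. Modified duration first:
  t   CF        PV=CF/(1+0.0485)^t    t·PV
  1       375.00       357.6538       357.6538
  2       375.00       341.1100       682.2199
  3       375.00       325.3314       975.9942
  4       375.00       310.2827     1,241.1307
  5     5,375.00     4,241.6643    21,208.3215
  Σ                  5,576.0421    24,465.3201
P = 5,576.0421; D_Mac = 4.38758 yrs; D_mod = 4.38758/(1+0.0485) = 4.18462 yrs.
ΔP/P ≈ -D_mod · Δy = -4.18462 × (+0.0035) = -0.014646 = -1.4646%.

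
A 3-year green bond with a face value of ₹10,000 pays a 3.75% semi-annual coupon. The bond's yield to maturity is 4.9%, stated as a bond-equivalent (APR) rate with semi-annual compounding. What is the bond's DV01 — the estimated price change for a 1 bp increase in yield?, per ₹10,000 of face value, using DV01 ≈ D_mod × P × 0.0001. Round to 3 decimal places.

₹2.706

Periodic yield y = 0.0245.
  t   CF        PV=CF/(1+0.0245)^t    t·PV
  1       187.50       183.0161       183.0161
  2       187.50       178.6394       357.2789
  3       187.50       174.3674       523.1023
  4       187.50       170.1976       680.7904
  5       187.50       166.1275       830.6374
  6    10,187.50     8,810.4044    52,862.4267
  Σ                  9,682.7525    55,437.2517
P = 9,682.7525; D_Mac = 5.72536 half-year periods = 2.86268 yrs; D_mod = 2.79422 yrs.
DV01 ≈ 2.79422 × 9,682.7525 × 0.0001 = 2.705576.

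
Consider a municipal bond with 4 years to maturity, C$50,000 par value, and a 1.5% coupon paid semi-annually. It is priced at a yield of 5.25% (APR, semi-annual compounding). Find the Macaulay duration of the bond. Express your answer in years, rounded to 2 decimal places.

Periodic yield y = 0.02625. Discount each cash flow and weight by its period:
  t   CF        PV=CF/(1+0.02625)^t    t·PV
  1       375.00       365.4080       365.4080
  2       375.00       356.0614       712.1229
  3       375.00       346.9539     1,040.8617
  4       375.00       338.0793     1,352.3172
  5       375.00       329.4317     1,647.1586
  6       375.00       321.0053     1,926.0320
  7       375.00       312.7945     2,189.5613
  8    50,375.00    40,943.9462   327,551.5698
  Σ                 43,313.6804   336,785.0315
Price P = Σ PV = 43,313.6804.
Macaulay duration = Σ(t·PV) / P = 336,785.0315 / 43,313.6804 = 7.77549 half-year periods.
In years: 7.77549 / 2 = 3.88774 years.

3.89 years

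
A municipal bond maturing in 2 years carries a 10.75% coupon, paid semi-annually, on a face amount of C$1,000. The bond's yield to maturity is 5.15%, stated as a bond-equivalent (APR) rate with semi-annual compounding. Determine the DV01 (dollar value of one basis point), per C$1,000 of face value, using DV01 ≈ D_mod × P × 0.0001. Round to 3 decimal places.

C$0.200

Periodic yield y = 0.02575.
  t   CF        PV=CF/(1+0.02575)^t    t·PV
  1        53.75        52.4007        52.4007
  2        53.75        51.0852       102.1705
  3        53.75        49.8028       149.4084
  4     1,053.75       951.8565     3,807.4260
  Σ                  1,105.1452     4,111.4056
P = 1,105.1452; D_Mac = 3.72024 half-year periods = 1.86012 yrs; D_mod = 1.81342 yrs.
DV01 ≈ 1.81342 × 1,105.1452 × 0.0001 = 0.200410.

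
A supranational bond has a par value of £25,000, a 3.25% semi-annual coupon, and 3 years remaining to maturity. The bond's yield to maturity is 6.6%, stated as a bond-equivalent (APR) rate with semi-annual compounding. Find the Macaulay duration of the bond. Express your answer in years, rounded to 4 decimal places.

2.8758 years

Periodic yield y = 0.033. Discount each cash flow and weight by its period:
  t   CF        PV=CF/(1+0.033)^t    t·PV
  1       406.25       393.2720       393.2720
  2       406.25       380.7086       761.4173
  3       406.25       368.5466     1,105.6398
  4       406.25       356.7731     1,427.0924
  5       406.25       345.3757     1,726.8785
  6    25,406.25    20,909.2588   125,455.5528
  Σ                 22,753.9348   130,869.8527
Price P = Σ PV = 22,753.9348.
Macaulay duration = Σ(t·PV) / P = 130,869.8527 / 22,753.9348 = 5.75153 half-year periods.
In years: 5.75153 / 2 = 2.87576 years.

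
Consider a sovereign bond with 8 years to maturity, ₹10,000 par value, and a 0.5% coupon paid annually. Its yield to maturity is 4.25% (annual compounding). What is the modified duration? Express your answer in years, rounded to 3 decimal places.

7.515 years

Periodic yield y = 0.0425. First find Macaulay duration:
  t   CF        PV=CF/(1+0.0425)^t    t·PV
  1        50.00        47.9616        47.9616
  2        50.00        46.0064        92.0127
  3        50.00        44.1308       132.3924
  4        50.00        42.3317       169.3268
  5        50.00        40.6060       203.0298
  6        50.00        38.9506       233.7033
  7        50.00        37.3626       261.5385
  8    10,050.00     7,203.7321    57,629.8567
  Σ                  7,501.0817    58,769.8218
P = 7,501.0817; Macaulay duration = 58,769.8218 / 7,501.0817 = 7.83485 years.
Modified duration = D_Mac / (1 + y) = 7.83485 / 1.0425 = 7.51544 years.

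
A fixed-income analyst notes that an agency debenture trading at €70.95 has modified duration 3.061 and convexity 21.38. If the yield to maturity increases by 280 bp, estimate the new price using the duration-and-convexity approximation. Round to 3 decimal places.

€65.464

Duration effect: -D_mod·Δy = -3.061 × (+0.028) = -0.085708
Convexity effect: ½·C·(Δy)² = 0.5 × 21.38 × (0.028)² = +0.00838096
ΔP/P ≈ -0.085708 + 0.00838096 = -0.07732704
New price ≈ 70.95 × (1 - 0.07732704) = 65.463646512.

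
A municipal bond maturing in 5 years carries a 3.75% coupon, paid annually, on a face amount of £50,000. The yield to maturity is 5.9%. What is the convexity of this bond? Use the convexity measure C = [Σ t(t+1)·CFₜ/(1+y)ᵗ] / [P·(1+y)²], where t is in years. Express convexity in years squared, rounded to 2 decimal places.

With y = 0.059:
  t   CF        PV=CF/(1+0.059)^t    t·PV        t(t+1)·PV
  1     1,875.00     1,770.5382     1,770.5382       3,541.0765
  2     1,875.00     1,671.8964     3,343.7927      10,031.3782
  3     1,875.00     1,578.7501     4,736.2503      18,945.0012
  4     1,875.00     1,490.7933     5,963.1732      29,815.8660
  5    51,875.00    38,947.3855   194,736.9275   1,168,421.5649
  Σ                 45,459.3635   210,550.6819   1,230,754.8867
P = 45,459.3635.
Convexity = Σ t(t+1)·PV / [P·(1+y)²] = 1,230,754.8867 / (45,459.3635 × 1.121481) = 24.14106.

24.14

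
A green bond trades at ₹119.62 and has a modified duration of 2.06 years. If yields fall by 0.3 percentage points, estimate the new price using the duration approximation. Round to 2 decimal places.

Duration approximation: ΔP/P ≈ -D_mod · Δy = -2.06 × (-0.003) = +0.006180.
New price ≈ 119.62 × (1 + 0.006180) = 120.3592516.

₹120.36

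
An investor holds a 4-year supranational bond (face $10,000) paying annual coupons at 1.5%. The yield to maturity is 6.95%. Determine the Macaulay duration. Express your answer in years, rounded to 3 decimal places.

3.901 years

Periodic yield y = 0.0695. Discount each cash flow and weight by its year:
  t   CF        PV=CF/(1+0.0695)^t    t·PV
  1       150.00       140.2525       140.2525
  2       150.00       131.1383       262.2767
  3       150.00       122.6165       367.8495
  4    10,150.00     7,757.8769    31,031.5078
  Σ                  8,151.8842    31,801.8864
Price P = Σ PV = 8,151.8842.
Macaulay duration = Σ(t·PV) / P = 31,801.8864 / 8,151.8842 = 3.90117 years.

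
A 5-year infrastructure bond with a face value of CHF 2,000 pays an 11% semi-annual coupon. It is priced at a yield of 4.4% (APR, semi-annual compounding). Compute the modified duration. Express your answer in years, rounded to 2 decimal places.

Periodic yield y = 0.022. First find Macaulay duration:
  t   CF        PV=CF/(1+0.022)^t    t·PV
  1       110.00       107.6321       107.6321
  2       110.00       105.3152       210.6303
  3       110.00       103.0481       309.1443
  4       110.00       100.8298       403.3194
  5       110.00        98.6593       493.2967
  6       110.00        96.5356       579.2133
  7       110.00        94.4575       661.2025
  8       110.00        92.4242       739.3933
  9       110.00        90.4346       813.9114
  10    2,110.00     1,697.3582    16,973.5818
  Σ                  2,586.6945    21,291.3251
P = 2,586.6945; Macaulay duration = 21,291.3251 / 2,586.6945 = 8.23109 half-year periods = 4.11555 years.
Modified duration = D_Mac / (1 + y) = 4.11555 / 1.022 = 4.02695 years.

4.03 years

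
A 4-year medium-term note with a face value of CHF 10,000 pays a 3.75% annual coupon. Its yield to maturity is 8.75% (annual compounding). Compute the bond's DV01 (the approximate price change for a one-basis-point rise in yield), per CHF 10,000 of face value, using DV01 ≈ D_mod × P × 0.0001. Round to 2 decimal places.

Periodic yield y = 0.0875.
  t   CF        PV=CF/(1+0.0875)^t    t·PV
  1       375.00       344.8276       344.8276
  2       375.00       317.0828       634.1657
  3       375.00       291.5704       874.7113
  4    10,375.00     7,417.7304    29,670.9215
  Σ                  8,371.2112    31,524.6260
P = 8,371.2112; D_Mac = 3.76584 yrs; D_mod = 3.46284 yrs.
DV01 ≈ 3.46284 × 8,371.2112 × 0.0001 = 2.898816.

CHF 2.90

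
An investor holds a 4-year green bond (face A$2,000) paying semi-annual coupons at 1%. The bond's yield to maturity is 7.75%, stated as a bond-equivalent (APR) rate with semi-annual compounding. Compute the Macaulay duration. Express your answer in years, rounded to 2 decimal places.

3.92 years

Periodic yield y = 0.03875. Discount each cash flow and weight by its period:
  t   CF        PV=CF/(1+0.03875)^t    t·PV
  1        10.00         9.6270         9.6270
  2        10.00         9.2678        18.5357
  3        10.00         8.9221        26.7663
  4        10.00         8.5893        34.3570
  5        10.00         8.2688        41.3442
  6        10.00         7.9604        47.7623
  7        10.00         7.6634        53.6440
  8     2,010.00     1,482.8860    11,863.0879
  Σ                  1,543.1848    12,095.1243
Price P = Σ PV = 1,543.1848.
Macaulay duration = Σ(t·PV) / P = 12,095.1243 / 1,543.1848 = 7.83777 half-year periods.
In years: 7.83777 / 2 = 3.91888 years.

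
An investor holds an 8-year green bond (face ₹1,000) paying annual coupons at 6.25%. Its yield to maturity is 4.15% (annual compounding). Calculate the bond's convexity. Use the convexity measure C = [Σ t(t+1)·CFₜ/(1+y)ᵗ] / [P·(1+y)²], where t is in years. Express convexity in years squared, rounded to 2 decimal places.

With y = 0.0415:
  t   CF        PV=CF/(1+0.0415)^t    t·PV        t(t+1)·PV
  1        62.50        60.0096        60.0096         120.0192
  2        62.50        57.6184       115.2369         345.7106
  3        62.50        55.3226       165.9677         663.8706
  4        62.50        53.1181       212.4726       1,062.3629
  5        62.50        51.0016       255.0079       1,530.0475
  6        62.50        48.9694       293.8161       2,056.7129
  7        62.50        47.0181       329.1267       2,633.0137
  8     1,062.50       767.4582     6,139.6658      55,256.9921
  Σ                  1,140.5160     7,571.3033      63,668.7296
P = 1,140.5160.
Convexity = Σ t(t+1)·PV / [P·(1+y)²] = 63,668.7296 / (1,140.5160 × 1.084722) = 51.46432.

51.46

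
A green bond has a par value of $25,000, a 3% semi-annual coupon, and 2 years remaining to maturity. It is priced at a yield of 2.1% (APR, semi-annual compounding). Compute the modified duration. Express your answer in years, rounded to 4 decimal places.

Periodic yield y = 0.0105. First find Macaulay duration:
  t   CF        PV=CF/(1+0.0105)^t    t·PV
  1       375.00       371.1034       371.1034
  2       375.00       367.2473       734.4946
  3       375.00       363.4313     1,090.2939
  4    25,375.00    24,336.6491    97,346.5962
  Σ                 25,438.4311    99,542.4882
P = 25,438.4311; Macaulay duration = 99,542.4882 / 25,438.4311 = 3.91307 half-year periods = 1.95654 years.
Modified duration = D_Mac / (1 + y) = 1.95654 / 1.0105 = 1.93621 years.

1.9362 years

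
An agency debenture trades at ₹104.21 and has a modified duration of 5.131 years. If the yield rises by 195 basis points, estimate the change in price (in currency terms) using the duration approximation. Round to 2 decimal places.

-₹10.43

Duration approximation: ΔP/P ≈ -D_mod · Δy = -5.131 × (+0.0195) = -0.1000545.
ΔP ≈ 104.21 × (-0.1000545) = -10.426679445.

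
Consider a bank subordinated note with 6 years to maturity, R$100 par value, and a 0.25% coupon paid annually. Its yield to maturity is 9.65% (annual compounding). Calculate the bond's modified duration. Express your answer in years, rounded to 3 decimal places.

Periodic yield y = 0.0965. First find Macaulay duration:
  t   CF        PV=CF/(1+0.0965)^t    t·PV
  1         0.25         0.2280         0.2280
  2         0.25         0.2079         0.4159
  3         0.25         0.1896         0.5689
  4         0.25         0.1729         0.6918
  5         0.25         0.1577         0.7886
  6       100.25        57.6810       346.0858
  Σ                     58.6372       348.7790
P = 58.6372; Macaulay duration = 348.7790 / 58.6372 = 5.94808 years.
Modified duration = D_Mac / (1 + y) = 5.94808 / 1.0965 = 5.42461 years.

5.425 years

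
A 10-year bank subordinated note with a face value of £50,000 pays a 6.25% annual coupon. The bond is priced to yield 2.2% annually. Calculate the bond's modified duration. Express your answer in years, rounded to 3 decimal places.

7.914 years

Periodic yield y = 0.022. First find Macaulay duration:
  t   CF        PV=CF/(1+0.022)^t    t·PV
  1     3,125.00     3,057.7299     3,057.7299
  2     3,125.00     2,991.9080     5,983.8159
  3     3,125.00     2,927.5029     8,782.5087
  4     3,125.00     2,864.4842    11,457.9370
  5     3,125.00     2,802.8222    14,014.1108
  6     3,125.00     2,742.4874    16,454.9246
  7     3,125.00     2,683.4515    18,784.1605
  8     3,125.00     2,625.6864    21,005.4912
  9     3,125.00     2,569.1648    23,122.4830
  10   53,125.00    42,735.6176   427,356.1765
  Σ                 68,000.8550   550,019.3382
P = 68,000.8550; Macaulay duration = 550,019.3382 / 68,000.8550 = 8.08842 years.
Modified duration = D_Mac / (1 + y) = 8.08842 / 1.022 = 7.91430 years.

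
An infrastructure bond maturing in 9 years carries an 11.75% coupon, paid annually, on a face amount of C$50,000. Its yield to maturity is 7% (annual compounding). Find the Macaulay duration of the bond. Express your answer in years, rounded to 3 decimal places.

Periodic yield y = 0.07. Discount each cash flow and weight by its year:
  t   CF        PV=CF/(1+0.07)^t    t·PV
  1     5,875.00     5,490.6542     5,490.6542
  2     5,875.00     5,131.4525    10,262.9051
  3     5,875.00     4,795.7500    14,387.2501
  4     5,875.00     4,482.0094    17,928.0375
  5     5,875.00     4,188.7938    20,943.9690
  6     5,875.00     3,914.7606    23,488.5634
  7     5,875.00     3,658.6547    25,610.5831
  8     5,875.00     3,419.3035    27,354.4279
  9    55,875.00    30,392.2979   273,530.6808
  Σ                 65,473.6766   418,997.0711
Price P = Σ PV = 65,473.6766.
Macaulay duration = Σ(t·PV) / P = 418,997.0711 / 65,473.6766 = 6.39947 years.

6.399 years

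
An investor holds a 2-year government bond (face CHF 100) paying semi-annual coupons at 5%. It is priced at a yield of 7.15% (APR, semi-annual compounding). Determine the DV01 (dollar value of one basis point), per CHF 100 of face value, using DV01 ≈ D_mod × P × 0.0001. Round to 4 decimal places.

Periodic yield y = 0.03575.
  t   CF        PV=CF/(1+0.03575)^t    t·PV
  1         2.50         2.4137         2.4137
  2         2.50         2.3304         4.6608
  3         2.50         2.2500         6.7499
  4       102.50        89.0644       356.2576
  Σ                     96.0585       370.0820
P = 96.0585; D_Mac = 3.85267 half-year periods = 1.92634 yrs; D_mod = 1.85985 yrs.
DV01 ≈ 1.85985 × 96.0585 × 0.0001 = 0.017865.

CHF 0.0179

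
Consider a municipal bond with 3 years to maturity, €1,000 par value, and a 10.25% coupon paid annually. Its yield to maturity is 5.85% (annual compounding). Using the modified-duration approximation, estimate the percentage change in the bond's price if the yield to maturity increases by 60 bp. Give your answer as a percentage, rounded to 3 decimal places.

Periodic yield y = 0.0585. Modified duration first:
  t   CF        PV=CF/(1+0.0585)^t    t·PV
  1       102.50        96.8351        96.8351
  2       102.50        91.4834       182.9667
  3     1,102.50       929.6212     2,788.8635
  Σ                  1,117.9397     3,068.6654
P = 1,117.9397; D_Mac = 2.74493 yrs; D_mod = 2.74493/(1+0.0585) = 2.59323 yrs.
ΔP/P ≈ -D_mod · Δy = -2.59323 × (+0.006) = -0.015559 = -1.5559%.

-1.556%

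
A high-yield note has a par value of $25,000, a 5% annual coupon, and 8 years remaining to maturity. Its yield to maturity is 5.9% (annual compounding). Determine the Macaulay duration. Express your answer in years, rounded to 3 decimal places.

Periodic yield y = 0.059. Discount each cash flow and weight by its year:
  t   CF        PV=CF/(1+0.059)^t    t·PV
  1     1,250.00     1,180.3588     1,180.3588
  2     1,250.00     1,114.5976     2,229.1951
  3     1,250.00     1,052.5001     3,157.5002
  4     1,250.00       993.8622     3,975.4488
  5     1,250.00       938.4912     4,692.4561
  6     1,250.00       886.2051     5,317.2307
  7     1,250.00       836.8320     5,857.8242
  8    26,250.00    16,594.4028   132,755.2222
  Σ                 23,597.2498   159,165.2361
Price P = Σ PV = 23,597.2498.
Macaulay duration = Σ(t·PV) / P = 159,165.2361 / 23,597.2498 = 6.74508 years.

6.745 years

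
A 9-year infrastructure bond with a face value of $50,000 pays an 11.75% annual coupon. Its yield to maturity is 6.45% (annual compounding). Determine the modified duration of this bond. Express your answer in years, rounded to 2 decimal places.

6.05 years

Periodic yield y = 0.0645. First find Macaulay duration:
  t   CF        PV=CF/(1+0.0645)^t    t·PV
  1     5,875.00     5,519.0230     5,519.0230
  2     5,875.00     5,184.6153    10,369.2307
  3     5,875.00     4,870.4700    14,611.4100
  4     5,875.00     4,575.3593    18,301.4373
  5     5,875.00     4,298.1300    21,490.6498
  6     5,875.00     4,037.6984    24,226.1904
  7     5,875.00     3,793.0469    26,551.3282
  8     5,875.00     3,563.2192    28,505.7539
  9    55,875.00    31,835.1239   286,516.1149
  Σ                 67,676.6860   436,091.1382
P = 67,676.6860; Macaulay duration = 436,091.1382 / 67,676.6860 = 6.44374 years.
Modified duration = D_Mac / (1 + y) = 6.44374 / 1.0645 = 6.05330 years.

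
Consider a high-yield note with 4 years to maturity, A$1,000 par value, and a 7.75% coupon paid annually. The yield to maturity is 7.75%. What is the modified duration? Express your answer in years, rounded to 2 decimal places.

3.33 years

Periodic yield y = 0.0775. First find Macaulay duration:
  t   CF        PV=CF/(1+0.0775)^t    t·PV
  1        77.50        71.9258        71.9258
  2        77.50        66.7524       133.5049
  3        77.50        61.9512       185.8537
  4     1,077.50       799.3706     3,197.4823
  Σ                  1,000.0000     3,588.7666
P = 1,000.0000; Macaulay duration = 3,588.7666 / 1,000.0000 = 3.58877 years.
Modified duration = D_Mac / (1 + y) = 3.58877 / 1.0775 = 3.33064 years.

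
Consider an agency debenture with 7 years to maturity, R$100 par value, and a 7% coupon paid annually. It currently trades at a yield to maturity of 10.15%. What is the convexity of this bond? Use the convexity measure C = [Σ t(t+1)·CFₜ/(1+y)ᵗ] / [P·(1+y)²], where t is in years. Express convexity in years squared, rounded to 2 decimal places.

34.48

With y = 0.1015:
  t   CF        PV=CF/(1+0.1015)^t    t·PV        t(t+1)·PV
  1         7.00         6.3550         6.3550          12.7099
  2         7.00         5.7694        11.5388          34.6163
  3         7.00         5.2377        15.7132          62.8530
  4         7.00         4.7551        19.0204          95.1021
  5         7.00         4.3169        21.5847         129.5081
  6         7.00         3.9191        23.5149         164.6040
  7       107.00        54.3866       380.7065       3,045.6521
  Σ                     84.7399       478.4334       3,545.0454
P = 84.7399.
Convexity = Σ t(t+1)·PV / [P·(1+y)²] = 3,545.0454 / (84.7399 × 1.213302) = 34.47980.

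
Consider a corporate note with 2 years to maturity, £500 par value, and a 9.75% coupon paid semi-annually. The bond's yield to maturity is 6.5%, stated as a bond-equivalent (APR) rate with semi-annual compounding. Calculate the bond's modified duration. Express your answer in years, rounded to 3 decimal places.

1.810 years

Periodic yield y = 0.0325. First find Macaulay duration:
  t   CF        PV=CF/(1+0.0325)^t    t·PV
  1       24.375        23.6077        23.6077
  2       24.375        22.8646        45.7293
  3       24.375        22.1449        66.4348
  4      524.375       461.4044     1,845.6176
  Σ                    530.0217     1,981.3895
P = 530.0217; Macaulay duration = 1,981.3895 / 530.0217 = 3.73832 half-year periods = 1.86916 years.
Modified duration = D_Mac / (1 + y) = 1.86916 / 1.0325 = 1.81032 years.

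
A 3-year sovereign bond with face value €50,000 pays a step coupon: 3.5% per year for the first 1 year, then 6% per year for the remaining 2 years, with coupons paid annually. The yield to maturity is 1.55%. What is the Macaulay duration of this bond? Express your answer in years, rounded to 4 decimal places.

Periodic yield y = 0.0155. Discount each cash flow and weight by its year:
  t   CF        PV=CF/(1+0.0155)^t    t·PV
  1     1,750.00     1,723.2890     1,723.2890
  2     3,000.00     2,909.1184     5,818.2368
  3    53,000.00    50,609.9708   151,829.9123
  Σ                 55,242.3782   159,371.4381
Price P = Σ PV = 55,242.3782.
Macaulay duration = Σ(t·PV) / P = 159,371.4381 / 55,242.3782 = 2.88495 years.

2.8849 years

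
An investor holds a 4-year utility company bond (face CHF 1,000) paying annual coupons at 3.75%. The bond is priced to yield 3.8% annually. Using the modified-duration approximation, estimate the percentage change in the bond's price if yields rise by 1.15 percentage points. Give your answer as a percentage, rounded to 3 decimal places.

Periodic yield y = 0.038. Modified duration first:
  t   CF        PV=CF/(1+0.038)^t    t·PV
  1        37.50        36.1272        36.1272
  2        37.50        34.8046        69.6092
  3        37.50        33.5304       100.5913
  4     1,037.50       893.7143     3,574.8571
  Σ                    998.1765     3,781.1847
P = 998.1765; D_Mac = 3.78809 yrs; D_mod = 3.78809/(1+0.038) = 3.64941 yrs.
ΔP/P ≈ -D_mod · Δy = -3.64941 × (+0.0115) = -0.041968 = -4.1968%.

-4.197%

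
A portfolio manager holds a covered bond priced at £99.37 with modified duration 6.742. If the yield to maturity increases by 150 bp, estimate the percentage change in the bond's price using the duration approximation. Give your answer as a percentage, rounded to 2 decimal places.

-10.11%

Duration approximation: ΔP/P ≈ -D_mod · Δy = -6.742 × (+0.015) = -0.101130.
As a percentage: -10.1130%.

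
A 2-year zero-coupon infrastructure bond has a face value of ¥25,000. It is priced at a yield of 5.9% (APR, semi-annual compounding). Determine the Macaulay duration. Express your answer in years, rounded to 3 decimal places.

2.000 years

A zero-coupon bond has a single cash flow at maturity, so its Macaulay duration equals its maturity: 2 years.
(Equivalently: 4 semi-annual periods ÷ 2 = 2 years.)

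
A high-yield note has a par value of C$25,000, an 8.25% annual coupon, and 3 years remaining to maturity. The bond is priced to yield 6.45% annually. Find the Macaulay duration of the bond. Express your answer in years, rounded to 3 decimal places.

2.783 years

Periodic yield y = 0.0645. Discount each cash flow and weight by its year:
  t   CF        PV=CF/(1+0.0645)^t    t·PV
  1     2,062.50     1,937.5294     1,937.5294
  2     2,062.50     1,820.1309     3,640.2618
  3    27,062.50    22,435.2502    67,305.7505
  Σ                 26,192.9104    72,883.5417
Price P = Σ PV = 26,192.9104.
Macaulay duration = Σ(t·PV) / P = 72,883.5417 / 26,192.9104 = 2.78257 years.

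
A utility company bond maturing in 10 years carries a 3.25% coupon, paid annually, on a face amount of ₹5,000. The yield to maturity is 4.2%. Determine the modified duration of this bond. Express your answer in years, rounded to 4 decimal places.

Periodic yield y = 0.042. First find Macaulay duration:
  t   CF        PV=CF/(1+0.042)^t    t·PV
  1       162.50       155.9501       155.9501
  2       162.50       149.6642       299.3284
  3       162.50       143.6317       430.8950
  4       162.50       137.8423       551.3692
  5       162.50       132.2863       661.4313
  6       162.50       126.9542       761.7252
  7       162.50       121.8370       852.8593
  8       162.50       116.9261       935.4091
  9       162.50       112.2132     1,009.9187
  10    5,162.50     3,421.2348    34,212.3475
  Σ                  4,618.5398    39,871.2338
P = 4,618.5398; Macaulay duration = 39,871.2338 / 4,618.5398 = 8.63287 years.
Modified duration = D_Mac / (1 + y) = 8.63287 / 1.042 = 8.28490 years.

8.2849 years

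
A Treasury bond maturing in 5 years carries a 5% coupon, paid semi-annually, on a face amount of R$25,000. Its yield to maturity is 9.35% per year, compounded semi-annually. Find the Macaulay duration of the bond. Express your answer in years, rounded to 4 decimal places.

4.4235 years

Periodic yield y = 0.04675. Discount each cash flow and weight by its period:
  t   CF        PV=CF/(1+0.04675)^t    t·PV
  1       625.00       597.0862       597.0862
  2       625.00       570.4191     1,140.8383
  3       625.00       544.9430     1,634.8291
  4       625.00       520.6048     2,082.4191
  5       625.00       497.3535     2,486.7674
  6       625.00       475.1407     2,850.8440
  7       625.00       453.9199     3,177.4394
  8       625.00       433.6469     3,469.1753
  9       625.00       414.2794     3,728.5142
  10   25,625.00    16,226.8484   162,268.4839
  Σ                 20,734.2419   183,436.3968
Price P = Σ PV = 20,734.2419.
Macaulay duration = Σ(t·PV) / P = 183,436.3968 / 20,734.2419 = 8.84703 half-year periods.
In years: 8.84703 / 2 = 4.42351 years.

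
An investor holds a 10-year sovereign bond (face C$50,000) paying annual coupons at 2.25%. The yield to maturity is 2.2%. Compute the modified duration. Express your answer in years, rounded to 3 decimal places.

8.873 years

Periodic yield y = 0.022. First find Macaulay duration:
  t   CF        PV=CF/(1+0.022)^t    t·PV
  1     1,125.00     1,100.7828     1,100.7828
  2     1,125.00     1,077.0869     2,154.1737
  3     1,125.00     1,053.9010     3,161.7031
  4     1,125.00     1,031.2143     4,124.8573
  5     1,125.00     1,009.0160     5,045.0799
  6     1,125.00       987.2955     5,923.7729
  7     1,125.00       966.0425     6,762.2978
  8     1,125.00       945.2471     7,561.9768
  9     1,125.00       924.8993     8,324.0939
  10   51,125.00    41,126.7473   411,267.4733
  Σ                 50,222.2328   455,426.2116
P = 50,222.2328; Macaulay duration = 455,426.2116 / 50,222.2328 = 9.06822 years.
Modified duration = D_Mac / (1 + y) = 9.06822 / 1.022 = 8.87301 years.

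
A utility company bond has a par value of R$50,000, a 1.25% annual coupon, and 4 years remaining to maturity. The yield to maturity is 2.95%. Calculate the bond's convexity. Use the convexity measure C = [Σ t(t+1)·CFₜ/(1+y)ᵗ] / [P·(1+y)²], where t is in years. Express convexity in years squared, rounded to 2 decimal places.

18.39

With y = 0.0295:
  t   CF        PV=CF/(1+0.0295)^t    t·PV        t(t+1)·PV
  1       625.00       607.0908       607.0908       1,214.1816
  2       625.00       589.6948     1,179.3896       3,538.1689
  3       625.00       572.7973     1,718.3919       6,873.5676
  4    50,625.00    45,067.1020   180,268.4081     901,342.0407
  Σ                 46,836.6850   183,773.2805     912,967.9590
P = 46,836.6850.
Convexity = Σ t(t+1)·PV / [P·(1+y)²] = 912,967.9590 / (46,836.6850 × 1.059870) = 18.39148.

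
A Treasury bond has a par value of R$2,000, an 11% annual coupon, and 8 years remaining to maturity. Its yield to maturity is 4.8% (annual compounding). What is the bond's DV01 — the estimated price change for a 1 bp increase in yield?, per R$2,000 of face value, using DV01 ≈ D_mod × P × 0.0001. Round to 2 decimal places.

R$1.63

Periodic yield y = 0.048.
  t   CF        PV=CF/(1+0.048)^t    t·PV
  1       220.00       209.9237       209.9237
  2       220.00       200.3088       400.6177
  3       220.00       191.1344       573.4032
  4       220.00       182.3801       729.5206
  5       220.00       174.0269       870.1343
  6       220.00       166.0562       996.3369
  7       220.00       158.4505     1,109.1537
  8     2,220.00     1,525.6774    12,205.4192
  Σ                  2,807.9580    17,094.5092
P = 2,807.9580; D_Mac = 6.08788 yrs; D_mod = 5.80905 yrs.
DV01 ≈ 5.80905 × 2,807.9580 × 0.0001 = 1.631155.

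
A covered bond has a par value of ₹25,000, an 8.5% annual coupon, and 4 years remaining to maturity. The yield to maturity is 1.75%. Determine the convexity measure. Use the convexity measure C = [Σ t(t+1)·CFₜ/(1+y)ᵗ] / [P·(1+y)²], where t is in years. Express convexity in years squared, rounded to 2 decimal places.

16.79

With y = 0.0175:
  t   CF        PV=CF/(1+0.0175)^t    t·PV        t(t+1)·PV
  1     2,125.00     2,088.4521     2,088.4521       4,176.9042
  2     2,125.00     2,052.5328     4,105.0655      12,315.1966
  3     2,125.00     2,017.2312     6,051.6937      24,206.7746
  4    27,125.00    25,306.4995   101,225.9979     506,129.9893
  Σ                 31,464.7155   113,471.2091     546,828.8647
P = 31,464.7155.
Convexity = Σ t(t+1)·PV / [P·(1+y)²] = 546,828.8647 / (31,464.7155 × 1.035306) = 16.78645.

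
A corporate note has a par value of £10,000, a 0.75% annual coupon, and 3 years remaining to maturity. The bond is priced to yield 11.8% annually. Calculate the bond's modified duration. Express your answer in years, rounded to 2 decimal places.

2.66 years

Periodic yield y = 0.118. First find Macaulay duration:
  t   CF        PV=CF/(1+0.118)^t    t·PV
  1        75.00        67.0841        67.0841
  2        75.00        60.0036       120.0073
  3    10,075.00     7,209.7407    21,629.2220
  Σ                  7,336.8284    21,816.3134
P = 7,336.8284; Macaulay duration = 21,816.3134 / 7,336.8284 = 2.97353 years.
Modified duration = D_Mac / (1 + y) = 2.97353 / 1.118 = 2.65969 years.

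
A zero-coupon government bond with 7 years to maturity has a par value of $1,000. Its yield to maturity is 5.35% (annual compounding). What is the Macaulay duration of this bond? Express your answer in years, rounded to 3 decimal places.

A zero-coupon bond has a single cash flow at maturity, so its Macaulay duration equals its maturity: 7 years.

7.000 years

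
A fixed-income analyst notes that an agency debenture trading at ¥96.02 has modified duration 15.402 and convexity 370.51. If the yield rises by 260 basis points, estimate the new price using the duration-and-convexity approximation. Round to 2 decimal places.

Duration effect: -D_mod·Δy = -15.402 × (+0.026) = -0.400452
Convexity effect: ½·C·(Δy)² = 0.5 × 370.51 × (0.026)² = +0.12523238
ΔP/P ≈ -0.400452 + 0.12523238 = -0.27521962
New price ≈ 96.02 × (1 - 0.27521962) = 69.5934120876.

¥69.59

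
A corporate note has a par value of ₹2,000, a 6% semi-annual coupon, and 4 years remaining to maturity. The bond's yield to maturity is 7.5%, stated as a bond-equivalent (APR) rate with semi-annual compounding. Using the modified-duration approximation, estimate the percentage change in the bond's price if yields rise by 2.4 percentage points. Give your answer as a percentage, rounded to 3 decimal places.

-8.334%

Periodic yield y = 0.0375. Modified duration first:
  t   CF        PV=CF/(1+0.0375)^t    t·PV
  1        60.00        57.8313        57.8313
  2        60.00        55.7410       111.4821
  3        60.00        53.7263       161.1789
  4        60.00        51.7844       207.1375
  5        60.00        49.9127       249.5633
  6        60.00        48.1086       288.6515
  7        60.00        46.3697       324.5881
  8     2,060.00     1,534.4840    12,275.8724
  Σ                  1,897.9581    13,676.3051
P = 1,897.9581; D_Mac = 7.20580 half-year periods = 3.60290 yrs; D_mod = 3.60290/(1+0.0375) = 3.47267 yrs.
ΔP/P ≈ -D_mod · Δy = -3.47267 × (+0.024) = -0.083344 = -8.3344%.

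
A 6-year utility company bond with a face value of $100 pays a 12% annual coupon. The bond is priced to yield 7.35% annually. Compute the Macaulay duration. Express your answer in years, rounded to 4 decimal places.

Periodic yield y = 0.0735. Discount each cash flow and weight by its year:
  t   CF        PV=CF/(1+0.0735)^t    t·PV
  1        12.00        11.1784        11.1784
  2        12.00        10.4130        20.8261
  3        12.00         9.7001        29.1002
  4        12.00         9.0359        36.1437
  5        12.00         8.4173        42.0863
  6       112.00        73.1822       439.0935
  Σ                    121.9269       578.4282
Price P = Σ PV = 121.9269.
Macaulay duration = Σ(t·PV) / P = 578.4282 / 121.9269 = 4.74406 years.

4.7441 years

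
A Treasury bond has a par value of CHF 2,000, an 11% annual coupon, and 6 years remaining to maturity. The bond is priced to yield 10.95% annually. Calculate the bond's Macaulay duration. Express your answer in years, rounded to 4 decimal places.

Periodic yield y = 0.1095. Discount each cash flow and weight by its year:
  t   CF        PV=CF/(1+0.1095)^t    t·PV
  1       220.00       198.2875       198.2875
  2       220.00       178.7179       357.4358
  3       220.00       161.0797       483.2390
  4       220.00       145.1822       580.7289
  5       220.00       130.8537       654.2687
  6     2,220.00     1,190.1156     7,140.6934
  Σ                  2,004.2366     9,414.6534
Price P = Σ PV = 2,004.2366.
Macaulay duration = Σ(t·PV) / P = 9,414.6534 / 2,004.2366 = 4.69738 years.

4.6974 years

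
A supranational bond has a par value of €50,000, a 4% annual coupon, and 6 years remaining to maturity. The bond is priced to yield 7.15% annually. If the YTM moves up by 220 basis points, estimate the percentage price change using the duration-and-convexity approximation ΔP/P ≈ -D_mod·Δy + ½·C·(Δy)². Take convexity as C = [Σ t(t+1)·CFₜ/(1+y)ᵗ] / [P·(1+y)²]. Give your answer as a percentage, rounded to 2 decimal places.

With y = 0.0715:
  t   CF        PV=CF/(1+0.0715)^t    t·PV        t(t+1)·PV
  1     2,000.00     1,866.5422     1,866.5422       3,733.0845
  2     2,000.00     1,741.9899     3,483.9799      10,451.9397
  3     2,000.00     1,625.7489     4,877.2467      19,508.9868
  4     2,000.00     1,517.2645     6,069.0580      30,345.2898
  5     2,000.00     1,416.0191     7,080.0956      42,480.5737
  6    52,000.00    34,359.7734   206,158.6406   1,443,110.4839
  Σ                 42,527.3381   229,535.5630   1,549,630.3585
P = 42,527.3381; D_Mac = 5.39736 yrs; D_mod = 5.03720 yrs; C = 31.73771.
Duration effect: -5.03720 × (+0.022) = -0.110819
Convexity effect: 0.5 × 31.73771 × (0.022)² = +0.0076805
ΔP/P ≈ -0.110819 + 0.0076805 = -0.103138 = -10.3138%.

-10.31%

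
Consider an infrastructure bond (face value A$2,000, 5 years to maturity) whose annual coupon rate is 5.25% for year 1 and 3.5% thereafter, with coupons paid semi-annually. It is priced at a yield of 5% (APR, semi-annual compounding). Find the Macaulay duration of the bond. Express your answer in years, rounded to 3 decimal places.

Periodic yield y = 0.025. Discount each cash flow and weight by its period:
  t   CF        PV=CF/(1+0.025)^t    t·PV
  1        52.50        51.2195        51.2195
  2        52.50        49.9703        99.9405
  3        35.00        32.5010        97.5029
  4        35.00        31.7083       126.8331
  5        35.00        30.9349       154.6745
  6        35.00        30.1804       181.0823
  7        35.00        29.4443       206.1100
  8        35.00        28.7261       229.8090
  9        35.00        28.0255       252.2294
  10    2,035.00     1,589.7387    15,897.3875
  Σ                  1,902.4490    17,296.7888
Price P = Σ PV = 1,902.4490.
Macaulay duration = Σ(t·PV) / P = 17,296.7888 / 1,902.4490 = 9.09185 half-year periods.
In years: 9.09185 / 2 = 4.54593 years.

4.546 years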